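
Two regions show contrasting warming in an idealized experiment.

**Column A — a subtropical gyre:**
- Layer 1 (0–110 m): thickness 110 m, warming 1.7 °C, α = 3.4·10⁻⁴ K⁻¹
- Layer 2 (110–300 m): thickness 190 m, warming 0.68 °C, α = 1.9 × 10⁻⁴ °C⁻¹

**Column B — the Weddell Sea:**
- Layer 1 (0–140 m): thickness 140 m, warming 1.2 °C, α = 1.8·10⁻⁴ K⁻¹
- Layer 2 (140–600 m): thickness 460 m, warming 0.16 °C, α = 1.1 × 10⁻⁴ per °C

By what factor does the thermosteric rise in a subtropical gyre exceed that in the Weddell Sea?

A 1.7 × 110 × 3.4×10⁻⁴ = 0.06358 m
A 190 × 0.68 × 1.9×10⁻⁴ = 0.024548 m
A total: 0.088128 m
B 140 × 1.8×10⁻⁴ × 1.2 = 0.03024 m
B 0.16 × 1.1×10⁻⁴ × 460 = 0.008096 m
B total: 0.038336 m
Ratio: 0.088128 / 0.038336 ≈ 2.299

a factor of 2.30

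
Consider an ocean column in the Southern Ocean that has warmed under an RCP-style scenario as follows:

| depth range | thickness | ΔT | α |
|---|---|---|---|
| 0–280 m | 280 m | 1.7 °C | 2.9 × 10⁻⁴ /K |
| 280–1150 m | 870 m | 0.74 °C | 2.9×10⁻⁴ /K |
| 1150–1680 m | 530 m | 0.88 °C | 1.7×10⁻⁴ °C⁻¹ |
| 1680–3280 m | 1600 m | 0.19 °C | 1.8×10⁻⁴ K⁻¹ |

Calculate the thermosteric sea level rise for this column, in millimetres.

1.7 × 2.9×10⁻⁴ × 280 = 0.13804 m
280–1150 m: 0.74 × 2.9×10⁻⁴ × 870 = 0.186702 m
1.7×10⁻⁴ × 530 × 0.88 = 0.079288 m
1680–3280 m: 1600 × 0.19 × 1.8×10⁻⁴ = 0.05472 m
Δh = 0.13804 + 0.186702 + 0.079288 + 0.05472 = 0.45875 m

459 mm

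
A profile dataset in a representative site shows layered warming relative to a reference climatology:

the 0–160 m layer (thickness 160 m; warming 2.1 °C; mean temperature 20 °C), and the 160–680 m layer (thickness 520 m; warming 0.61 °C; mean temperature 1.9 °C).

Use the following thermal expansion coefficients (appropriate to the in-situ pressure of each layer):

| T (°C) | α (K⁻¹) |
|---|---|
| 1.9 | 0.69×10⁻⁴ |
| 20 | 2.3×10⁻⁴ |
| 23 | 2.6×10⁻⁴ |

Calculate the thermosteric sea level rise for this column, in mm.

99.2 mm of thermosteric rise

Layer 1 at 20 °C → α = 2.3×10⁻⁴ K⁻¹
Layer 2 at 1.9 °C → α = 0.69×10⁻⁴ K⁻¹
Layer 1: 160 × 2.1 × 2.3×10⁻⁴ = 0.07728 m
160–680 m: 520 × 0.69×10⁻⁴ × 0.61 = 0.0218868 m
Δh = 0.07728 + 0.0218868 = 0.0991668 m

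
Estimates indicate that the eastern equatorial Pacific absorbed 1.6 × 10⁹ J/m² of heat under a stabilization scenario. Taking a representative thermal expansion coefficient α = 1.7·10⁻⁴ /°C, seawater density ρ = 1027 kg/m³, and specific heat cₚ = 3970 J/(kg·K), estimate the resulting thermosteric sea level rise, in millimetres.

Δh = αQ/(ρcₚ) = 1.7×10⁻⁴ × 1.6×10⁹ / (1027 × 3970) ≈ 0.066713 m

about 67 mm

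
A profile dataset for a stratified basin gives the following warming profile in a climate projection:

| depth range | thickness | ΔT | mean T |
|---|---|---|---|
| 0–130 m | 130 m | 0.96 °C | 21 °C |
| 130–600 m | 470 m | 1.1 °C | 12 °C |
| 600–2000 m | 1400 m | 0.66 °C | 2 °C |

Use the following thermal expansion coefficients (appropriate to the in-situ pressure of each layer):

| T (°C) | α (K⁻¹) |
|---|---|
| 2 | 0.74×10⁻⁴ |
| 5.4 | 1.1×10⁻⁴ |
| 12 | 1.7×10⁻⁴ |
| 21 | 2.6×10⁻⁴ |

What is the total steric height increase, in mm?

Layer 1 at 21 °C → α = 2.6×10⁻⁴ K⁻¹
Layer 2 at 12 °C → α = 1.7×10⁻⁴ K⁻¹
Layer 3 at 2 °C → α = 0.74×10⁻⁴ K⁻¹
2.6×10⁻⁴ × 0.96 × 130 = 0.032448 m
1.1 × 470 × 1.7×10⁻⁴ = 0.08789 m
0.66 × 1400 × 0.74×10⁻⁴ = 0.068376 m
Δh = 0.032448 + 0.08789 + 0.068376 = 0.188714 m ≈ 190 mm

190 mm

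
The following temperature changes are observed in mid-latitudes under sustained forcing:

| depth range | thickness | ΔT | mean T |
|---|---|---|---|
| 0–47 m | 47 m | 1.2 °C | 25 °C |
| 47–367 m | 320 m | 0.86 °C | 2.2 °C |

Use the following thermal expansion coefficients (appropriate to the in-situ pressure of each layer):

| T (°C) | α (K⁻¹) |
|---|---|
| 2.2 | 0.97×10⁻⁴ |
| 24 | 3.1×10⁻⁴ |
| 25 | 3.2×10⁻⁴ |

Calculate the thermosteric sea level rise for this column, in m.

0.045 m of thermosteric rise

Layer 1 at 25 °C → α = 3.2×10⁻⁴ K⁻¹
Layer 2 at 2.2 °C → α = 0.97×10⁻⁴ K⁻¹
0–47 m: 3.2×10⁻⁴ × 1.2 × 47 = 0.018048 m
Layer 2: 0.97×10⁻⁴ × 320 × 0.86 = 0.0266944 m
Δh = 0.018048 + 0.0266944 = 0.0447424 m ≈ 0.045 m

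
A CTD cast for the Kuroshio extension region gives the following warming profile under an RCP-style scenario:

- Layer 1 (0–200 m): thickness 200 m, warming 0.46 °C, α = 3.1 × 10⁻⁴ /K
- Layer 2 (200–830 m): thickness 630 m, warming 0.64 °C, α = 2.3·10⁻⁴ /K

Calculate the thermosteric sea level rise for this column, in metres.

0.46 × 3.1×10⁻⁴ × 200 = 0.02852 m
0.64 × 2.3×10⁻⁴ × 630 = 0.092736 m
Δh = 0.02852 + 0.092736 = 0.121256 m

Δh ≈ 0.121 m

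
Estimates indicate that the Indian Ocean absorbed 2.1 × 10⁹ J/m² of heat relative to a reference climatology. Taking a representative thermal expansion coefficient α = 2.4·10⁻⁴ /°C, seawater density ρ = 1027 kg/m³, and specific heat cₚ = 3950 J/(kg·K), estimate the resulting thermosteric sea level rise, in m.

Δh = αQ/(ρcₚ) = 2.4×10⁻⁴ × 2.1×10⁹ / (1027 × 3950) ≈ 0.12424 m

0.124 m of thermosteric rise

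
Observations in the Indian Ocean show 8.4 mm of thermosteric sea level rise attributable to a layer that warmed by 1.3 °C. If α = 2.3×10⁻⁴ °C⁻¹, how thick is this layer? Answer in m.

H = Δh/(αΔT) = 0.0084 / (2.3×10⁻⁴ × 1.3) ≈ 28.09 m

H ≈ 28.1 m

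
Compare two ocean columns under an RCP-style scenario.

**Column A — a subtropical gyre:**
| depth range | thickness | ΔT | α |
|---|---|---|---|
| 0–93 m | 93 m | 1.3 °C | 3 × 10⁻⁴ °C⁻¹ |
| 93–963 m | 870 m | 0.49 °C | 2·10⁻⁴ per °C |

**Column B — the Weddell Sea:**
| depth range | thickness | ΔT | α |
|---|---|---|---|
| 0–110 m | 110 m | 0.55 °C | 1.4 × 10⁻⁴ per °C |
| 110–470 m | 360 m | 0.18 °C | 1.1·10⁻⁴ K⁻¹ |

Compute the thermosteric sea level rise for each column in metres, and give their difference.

A: 0.122 m; B: 0.0156 m; difference 0.106 m

A 0–93 m: 93 × 3×10⁻⁴ × 1.3 = 0.03627 m
A 2×10⁻⁴ × 870 × 0.49 = 0.08526 m
A total: 0.12153 m
B Layer 1: 0.55 × 110 × 1.4×10⁻⁴ = 0.00847 m
B 1.1×10⁻⁴ × 0.18 × 360 = 0.007128 m
B total: 0.015598 m
Difference: 0.12153 − 0.015598 = 0.105932 m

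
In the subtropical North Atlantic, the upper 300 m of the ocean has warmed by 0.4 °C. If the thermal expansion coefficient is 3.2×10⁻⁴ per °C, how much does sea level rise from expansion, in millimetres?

Δh = 38 mm

Δh = αΔT·H = 3.2×10⁻⁴ × 0.4 × 300 = 0.03840 m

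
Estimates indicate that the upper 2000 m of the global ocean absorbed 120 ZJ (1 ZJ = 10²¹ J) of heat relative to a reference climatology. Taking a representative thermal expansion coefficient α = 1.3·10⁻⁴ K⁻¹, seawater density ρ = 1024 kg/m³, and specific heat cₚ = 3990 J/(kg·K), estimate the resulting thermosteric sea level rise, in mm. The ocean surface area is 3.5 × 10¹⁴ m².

10.9 mm

Per unit area: Q = 120×10²¹ / (3.5×10¹⁴) ≈ 3.429×10⁸ J/m²
Δh = αQ/(ρcₚ) = 1.3×10⁻⁴ × 3.429×10⁸ / (1024 × 3990) ≈ 0.01091 m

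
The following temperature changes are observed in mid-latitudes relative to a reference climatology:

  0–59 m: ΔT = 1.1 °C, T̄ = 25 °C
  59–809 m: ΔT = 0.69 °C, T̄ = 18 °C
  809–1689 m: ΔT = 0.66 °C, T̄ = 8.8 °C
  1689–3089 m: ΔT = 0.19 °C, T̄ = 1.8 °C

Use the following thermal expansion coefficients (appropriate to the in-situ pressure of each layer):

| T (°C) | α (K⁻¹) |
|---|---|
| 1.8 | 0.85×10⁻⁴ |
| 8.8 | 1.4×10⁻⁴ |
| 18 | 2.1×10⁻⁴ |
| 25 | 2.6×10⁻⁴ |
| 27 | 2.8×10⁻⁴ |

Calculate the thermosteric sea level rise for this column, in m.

Δh = 0.23 m

Layer 1 at 25 °C → α = 2.6×10⁻⁴ K⁻¹
Layer 2 at 18 °C → α = 2.1×10⁻⁴ K⁻¹
Layer 3 at 8.8 °C → α = 1.4×10⁻⁴ K⁻¹
Layer 4 at 1.8 °C → α = 0.85×10⁻⁴ K⁻¹
Layer 1: 1.1 × 59 × 2.6×10⁻⁴ = 0.016874 m
Layer 2: 2.1×10⁻⁴ × 750 × 0.69 = 0.108675 m
1.4×10⁻⁴ × 0.66 × 880 = 0.081312 m
1689–3089 m: 0.85×10⁻⁴ × 1400 × 0.19 = 0.02261 m
Δh = 0.016874 + 0.108675 + 0.081312 + 0.02261 = 0.229471 m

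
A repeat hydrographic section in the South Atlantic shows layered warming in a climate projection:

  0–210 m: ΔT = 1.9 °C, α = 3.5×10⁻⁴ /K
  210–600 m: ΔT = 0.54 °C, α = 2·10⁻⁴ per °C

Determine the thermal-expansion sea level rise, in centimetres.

0–210 m: 3.5×10⁻⁴ × 210 × 1.9 = 0.13965 m
0.54 × 390 × 2×10⁻⁴ = 0.04212 m
Δh = 0.13965 + 0.04212 = 0.18177 m

18.2 cm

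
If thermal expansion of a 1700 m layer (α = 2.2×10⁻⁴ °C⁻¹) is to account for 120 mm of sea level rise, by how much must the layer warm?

ΔT ≈ 0.321 K

ΔT = Δh/(αH) = 0.12 / (2.2×10⁻⁴ × 1700) ≈ 0.3209 K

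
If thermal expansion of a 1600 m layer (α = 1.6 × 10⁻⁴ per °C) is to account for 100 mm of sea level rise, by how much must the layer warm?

about 0.391 K

ΔT = Δh/(αH) = 0.1 / (1.6×10⁻⁴ × 1600) ≈ 0.3906 K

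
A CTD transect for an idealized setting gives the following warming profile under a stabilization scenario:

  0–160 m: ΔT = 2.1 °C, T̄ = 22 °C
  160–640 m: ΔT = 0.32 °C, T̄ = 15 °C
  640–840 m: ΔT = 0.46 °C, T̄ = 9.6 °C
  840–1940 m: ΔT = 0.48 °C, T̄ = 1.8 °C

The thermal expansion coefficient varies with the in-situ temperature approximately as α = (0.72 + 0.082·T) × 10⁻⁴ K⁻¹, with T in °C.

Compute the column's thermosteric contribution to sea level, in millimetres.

Layer 1: α = (0.72 + 0.082×22)×10⁻⁴ = 2.524×10⁻⁴ K⁻¹
Layer 2: α = (0.72 + 0.082×15)×10⁻⁴ = 1.95×10⁻⁴ K⁻¹
Layer 3: α = (0.72 + 0.082×9.6)×10⁻⁴ = 1.5072×10⁻⁴ K⁻¹
Layer 4: α = (0.72 + 0.082×1.8)×10⁻⁴ = 0.8676×10⁻⁴ K⁻¹
2.524×10⁻⁴ × 160 × 2.1 = 0.0848064 m
Layer 2: 0.32 × 1.95×10⁻⁴ × 480 = 0.029952 m
640–840 m: 0.46 × 200 × 1.5072×10⁻⁴ = 0.01386624 m
840–1940 m: 0.8676×10⁻⁴ × 0.48 × 1100 = 0.04580928 m
Δh = 0.0848064 + 0.029952 + 0.01386624 + 0.04580928 = 0.17443392 m ≈ 170 mm

about 170 mm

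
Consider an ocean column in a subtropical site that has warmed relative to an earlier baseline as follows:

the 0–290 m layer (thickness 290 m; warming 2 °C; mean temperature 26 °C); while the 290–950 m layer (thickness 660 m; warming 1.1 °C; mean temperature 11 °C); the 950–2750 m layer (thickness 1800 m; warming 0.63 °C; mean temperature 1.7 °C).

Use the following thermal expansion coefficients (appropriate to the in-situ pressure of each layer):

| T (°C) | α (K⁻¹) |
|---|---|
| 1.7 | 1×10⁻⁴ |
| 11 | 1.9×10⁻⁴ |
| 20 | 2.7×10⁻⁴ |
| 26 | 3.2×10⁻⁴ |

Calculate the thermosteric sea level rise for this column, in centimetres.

Layer 1 at 26 °C → α = 3.2×10⁻⁴ K⁻¹
Layer 2 at 11 °C → α = 1.9×10⁻⁴ K⁻¹
Layer 3 at 1.7 °C → α = 1×10⁻⁴ K⁻¹
3.2×10⁻⁴ × 2 × 290 = 0.18560 m
660 × 1.1 × 1.9×10⁻⁴ = 0.13794 m
Layer 3: 0.63 × 1800 × 1×10⁻⁴ = 0.11340 m
Δh = 0.18560 + 0.13794 + 0.11340 = 0.43694 m ≈ 43.7 cm

43.7 cm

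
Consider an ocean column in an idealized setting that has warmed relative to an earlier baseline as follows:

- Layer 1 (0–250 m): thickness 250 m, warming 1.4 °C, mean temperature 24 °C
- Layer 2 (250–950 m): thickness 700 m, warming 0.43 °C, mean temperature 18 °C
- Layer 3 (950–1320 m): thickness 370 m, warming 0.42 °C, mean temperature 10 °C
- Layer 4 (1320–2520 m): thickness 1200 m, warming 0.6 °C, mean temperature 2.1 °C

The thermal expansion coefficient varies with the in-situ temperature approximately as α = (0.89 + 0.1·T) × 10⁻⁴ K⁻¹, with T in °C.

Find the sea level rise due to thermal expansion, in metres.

Δh ≈ 0.305 m

Layer 1: α = (0.89 + 0.1×24)×10⁻⁴ = 3.29×10⁻⁴ K⁻¹
Layer 2: α = (0.89 + 0.1×18)×10⁻⁴ = 2.69×10⁻⁴ K⁻¹
Layer 3: α = (0.89 + 0.1×10)×10⁻⁴ = 1.89×10⁻⁴ K⁻¹
Layer 4: α = (0.89 + 0.1×2.1)×10⁻⁴ = 1.1×10⁻⁴ K⁻¹
0–250 m: 1.4 × 250 × 3.29×10⁻⁴ = 0.11515 m
250–950 m: 0.43 × 2.69×10⁻⁴ × 700 = 0.080969 m
0.42 × 370 × 1.89×10⁻⁴ = 0.0293706 m
0.6 × 1.1×10⁻⁴ × 1200 = 0.07920 m
Δh = 0.11515 + 0.080969 + 0.0293706 + 0.07920 = 0.3046896 m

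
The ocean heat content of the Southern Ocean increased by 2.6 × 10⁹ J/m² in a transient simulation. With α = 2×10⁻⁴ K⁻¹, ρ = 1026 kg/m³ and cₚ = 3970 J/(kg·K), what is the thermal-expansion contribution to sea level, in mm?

130 mm of thermosteric rise

Δh = αQ/(ρcₚ) = 2×10⁻⁴ × 2.6×10⁹ / (1026 × 3970) ≈ 0.12766 m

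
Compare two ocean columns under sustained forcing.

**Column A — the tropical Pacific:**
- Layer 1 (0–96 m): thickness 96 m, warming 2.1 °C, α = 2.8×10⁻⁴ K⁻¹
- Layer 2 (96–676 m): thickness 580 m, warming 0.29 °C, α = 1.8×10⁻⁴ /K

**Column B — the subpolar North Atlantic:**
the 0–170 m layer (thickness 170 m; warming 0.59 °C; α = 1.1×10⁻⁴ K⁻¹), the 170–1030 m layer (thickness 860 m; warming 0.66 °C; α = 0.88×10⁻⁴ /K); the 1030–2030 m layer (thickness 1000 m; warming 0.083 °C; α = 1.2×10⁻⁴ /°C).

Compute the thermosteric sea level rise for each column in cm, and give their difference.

A: 8.7 cm; B: 7.1 cm; difference 1.6 cm

A 2.8×10⁻⁴ × 2.1 × 96 = 0.056448 m
A 96–676 m: 580 × 1.8×10⁻⁴ × 0.29 = 0.030276 m
A total: 0.086724 m
B 0–170 m: 170 × 1.1×10⁻⁴ × 0.59 = 0.011033 m
B Layer 2: 860 × 0.66 × 0.88×10⁻⁴ = 0.0499488 m
B 1030–2030 m: 1.2×10⁻⁴ × 1000 × 0.083 = 0.00996 m
B total: 0.0709418 m
Difference: 0.086724 − 0.0709418 = 0.0157822 m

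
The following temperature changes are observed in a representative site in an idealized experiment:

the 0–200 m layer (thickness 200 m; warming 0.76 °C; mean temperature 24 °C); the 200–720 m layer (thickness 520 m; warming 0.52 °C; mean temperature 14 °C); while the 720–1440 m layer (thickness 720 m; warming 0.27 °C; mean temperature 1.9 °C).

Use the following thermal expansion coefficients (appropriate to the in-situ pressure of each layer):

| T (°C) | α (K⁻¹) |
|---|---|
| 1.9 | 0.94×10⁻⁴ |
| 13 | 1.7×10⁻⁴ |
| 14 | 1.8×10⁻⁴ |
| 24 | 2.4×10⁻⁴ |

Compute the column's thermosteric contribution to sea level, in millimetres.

103 mm

Layer 1 at 24 °C → α = 2.4×10⁻⁴ K⁻¹
Layer 2 at 14 °C → α = 1.8×10⁻⁴ K⁻¹
Layer 3 at 1.9 °C → α = 0.94×10⁻⁴ K⁻¹
0–200 m: 2.4×10⁻⁴ × 0.76 × 200 = 0.03648 m
200–720 m: 520 × 1.8×10⁻⁴ × 0.52 = 0.048672 m
Layer 3: 0.94×10⁻⁴ × 720 × 0.27 = 0.0182736 m
Δh = 0.03648 + 0.048672 + 0.0182736 = 0.1034256 m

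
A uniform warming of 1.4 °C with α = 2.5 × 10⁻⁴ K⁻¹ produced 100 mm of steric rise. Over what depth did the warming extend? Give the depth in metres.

H = Δh/(αΔT) = 0.1 / (2.5×10⁻⁴ × 1.4) ≈ 285.7 m

H ≈ 290 m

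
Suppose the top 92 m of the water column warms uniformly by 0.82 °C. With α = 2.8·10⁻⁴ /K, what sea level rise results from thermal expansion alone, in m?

Δh = αΔT·H = 2.8×10⁻⁴ × 0.82 × 92 = 0.0211232 m

Δh = 0.0211 m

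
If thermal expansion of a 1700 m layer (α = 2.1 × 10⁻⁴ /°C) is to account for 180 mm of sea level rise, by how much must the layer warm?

ΔT = Δh/(αH) = 0.18 / (2.1×10⁻⁴ × 1700) ≈ 0.5042 °C

0.504 °C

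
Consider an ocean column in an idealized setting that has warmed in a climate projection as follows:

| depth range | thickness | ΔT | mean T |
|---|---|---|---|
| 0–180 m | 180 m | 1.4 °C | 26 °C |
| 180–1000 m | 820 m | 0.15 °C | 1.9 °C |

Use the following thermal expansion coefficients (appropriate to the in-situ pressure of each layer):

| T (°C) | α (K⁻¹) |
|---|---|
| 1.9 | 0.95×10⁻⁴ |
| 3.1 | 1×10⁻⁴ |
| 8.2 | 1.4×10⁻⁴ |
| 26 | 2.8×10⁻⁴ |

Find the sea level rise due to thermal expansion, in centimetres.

about 8.22 cm

Layer 1 at 26 °C → α = 2.8×10⁻⁴ K⁻¹
Layer 2 at 1.9 °C → α = 0.95×10⁻⁴ K⁻¹
180 × 1.4 × 2.8×10⁻⁴ = 0.07056 m
180–1000 m: 0.95×10⁻⁴ × 820 × 0.15 = 0.011685 m
Δh = 0.07056 + 0.011685 = 0.082245 m ≈ 8.22 cm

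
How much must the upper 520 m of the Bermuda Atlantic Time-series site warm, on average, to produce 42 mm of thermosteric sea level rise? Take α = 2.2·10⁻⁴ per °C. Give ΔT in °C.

ΔT = Δh/(αH) = 0.042 / (2.2×10⁻⁴ × 520) ≈ 0.3671 °C

0.367 °C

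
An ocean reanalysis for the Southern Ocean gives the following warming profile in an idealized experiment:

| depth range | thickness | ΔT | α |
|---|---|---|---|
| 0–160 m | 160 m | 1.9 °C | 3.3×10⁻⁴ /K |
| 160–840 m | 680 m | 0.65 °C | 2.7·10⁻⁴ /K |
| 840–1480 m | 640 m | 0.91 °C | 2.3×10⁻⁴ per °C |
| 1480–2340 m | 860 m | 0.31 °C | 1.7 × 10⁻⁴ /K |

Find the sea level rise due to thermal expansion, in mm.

399 mm

1.9 × 160 × 3.3×10⁻⁴ = 0.10032 m
680 × 2.7×10⁻⁴ × 0.65 = 0.11934 m
Layer 3: 640 × 0.91 × 2.3×10⁻⁴ = 0.133952 m
1480–2340 m: 860 × 1.7×10⁻⁴ × 0.31 = 0.045322 m
Δh = 0.10032 + 0.11934 + 0.133952 + 0.045322 = 0.398934 m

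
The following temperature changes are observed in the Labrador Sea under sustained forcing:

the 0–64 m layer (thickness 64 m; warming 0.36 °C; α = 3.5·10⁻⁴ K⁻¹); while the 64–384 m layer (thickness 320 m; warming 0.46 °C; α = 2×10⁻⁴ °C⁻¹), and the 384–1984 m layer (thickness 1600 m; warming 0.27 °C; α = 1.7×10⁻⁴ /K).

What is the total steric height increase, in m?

Δh ≈ 0.111 m

0–64 m: 0.36 × 3.5×10⁻⁴ × 64 = 0.008064 m
Layer 2: 0.46 × 2×10⁻⁴ × 320 = 0.02944 m
Layer 3: 0.27 × 1600 × 1.7×10⁻⁴ = 0.07344 m
Δh = 0.008064 + 0.02944 + 0.07344 = 0.110944 m ≈ 0.111 m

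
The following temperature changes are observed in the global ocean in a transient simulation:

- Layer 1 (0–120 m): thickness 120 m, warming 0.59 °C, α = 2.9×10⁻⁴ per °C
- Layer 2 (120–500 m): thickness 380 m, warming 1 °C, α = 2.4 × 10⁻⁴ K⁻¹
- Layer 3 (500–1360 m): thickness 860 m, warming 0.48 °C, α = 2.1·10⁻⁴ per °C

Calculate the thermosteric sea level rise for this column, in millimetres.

Layer 1: 0.59 × 120 × 2.9×10⁻⁴ = 0.020532 m
120–500 m: 380 × 2.4×10⁻⁴ × 1 = 0.09120 m
860 × 2.1×10⁻⁴ × 0.48 = 0.086688 m
Δh = 0.020532 + 0.09120 + 0.086688 = 0.19842 m ≈ 198 mm

Δh = 198 mm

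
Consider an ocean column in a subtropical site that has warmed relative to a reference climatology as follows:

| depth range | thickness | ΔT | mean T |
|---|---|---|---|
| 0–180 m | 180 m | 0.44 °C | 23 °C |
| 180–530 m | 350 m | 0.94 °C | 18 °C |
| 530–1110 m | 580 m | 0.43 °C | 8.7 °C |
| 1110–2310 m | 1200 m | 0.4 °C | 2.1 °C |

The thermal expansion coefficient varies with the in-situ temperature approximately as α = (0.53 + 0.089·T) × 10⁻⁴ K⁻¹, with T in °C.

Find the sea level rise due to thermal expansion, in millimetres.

157 mm of thermosteric rise

Layer 1: α = (0.53 + 0.089×23)×10⁻⁴ = 2.577×10⁻⁴ K⁻¹
Layer 2: α = (0.53 + 0.089×18)×10⁻⁴ = 2.132×10⁻⁴ K⁻¹
Layer 3: α = (0.53 + 0.089×8.7)×10⁻⁴ = 1.3043×10⁻⁴ K⁻¹
Layer 4: α = (0.53 + 0.089×2.1)×10⁻⁴ = 0.7169×10⁻⁴ K⁻¹
180 × 0.44 × 2.577×10⁻⁴ = 0.02040984 m
Layer 2: 350 × 2.132×10⁻⁴ × 0.94 = 0.0701428 m
Layer 3: 580 × 1.3043×10⁻⁴ × 0.43 = 0.032529242 m
1110–2310 m: 1200 × 0.7169×10⁻⁴ × 0.4 = 0.0344112 m
Δh = 0.02040984 + 0.0701428 + 0.032529242 + 0.0344112 = 0.157493082 m ≈ 157 mm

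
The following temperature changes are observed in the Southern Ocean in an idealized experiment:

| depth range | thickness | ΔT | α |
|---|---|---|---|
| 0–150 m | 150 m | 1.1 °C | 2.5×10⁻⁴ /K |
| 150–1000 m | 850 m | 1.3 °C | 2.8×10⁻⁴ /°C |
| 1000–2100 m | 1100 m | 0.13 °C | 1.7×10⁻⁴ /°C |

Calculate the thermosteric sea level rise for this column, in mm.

2.5×10⁻⁴ × 1.1 × 150 = 0.04125 m
150–1000 m: 1.3 × 850 × 2.8×10⁻⁴ = 0.30940 m
Layer 3: 1.7×10⁻⁴ × 1100 × 0.13 = 0.02431 m
Δh = 0.04125 + 0.30940 + 0.02431 = 0.37496 m

about 375 mm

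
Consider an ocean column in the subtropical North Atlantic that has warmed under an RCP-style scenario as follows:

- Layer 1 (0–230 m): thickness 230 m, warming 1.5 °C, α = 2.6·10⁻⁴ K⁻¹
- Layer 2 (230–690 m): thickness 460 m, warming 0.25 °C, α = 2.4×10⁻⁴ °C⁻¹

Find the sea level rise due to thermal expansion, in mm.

Layer 1: 230 × 2.6×10⁻⁴ × 1.5 = 0.08970 m
0.25 × 460 × 2.4×10⁻⁴ = 0.02760 m
Δh = 0.08970 + 0.02760 = 0.11730 m

Δh = 117 mm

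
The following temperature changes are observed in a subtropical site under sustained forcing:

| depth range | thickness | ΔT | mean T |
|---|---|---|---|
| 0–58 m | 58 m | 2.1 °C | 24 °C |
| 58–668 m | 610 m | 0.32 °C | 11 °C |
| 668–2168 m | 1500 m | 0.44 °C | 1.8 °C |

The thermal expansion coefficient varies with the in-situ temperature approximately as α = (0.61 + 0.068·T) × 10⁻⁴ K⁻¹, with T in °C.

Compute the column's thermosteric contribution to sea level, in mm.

Layer 1: α = (0.61 + 0.068×24)×10⁻⁴ = 2.242×10⁻⁴ K⁻¹
Layer 2: α = (0.61 + 0.068×11)×10⁻⁴ = 1.358×10⁻⁴ K⁻¹
Layer 3: α = (0.61 + 0.068×1.8)×10⁻⁴ = 0.7324×10⁻⁴ K⁻¹
2.242×10⁻⁴ × 58 × 2.1 = 0.02730756 m
0.32 × 1.358×10⁻⁴ × 610 = 0.02650816 m
0.44 × 1500 × 0.7324×10⁻⁴ = 0.0483384 m
Δh = 0.02730756 + 0.02650816 + 0.0483384 = 0.10215412 m

about 102 mm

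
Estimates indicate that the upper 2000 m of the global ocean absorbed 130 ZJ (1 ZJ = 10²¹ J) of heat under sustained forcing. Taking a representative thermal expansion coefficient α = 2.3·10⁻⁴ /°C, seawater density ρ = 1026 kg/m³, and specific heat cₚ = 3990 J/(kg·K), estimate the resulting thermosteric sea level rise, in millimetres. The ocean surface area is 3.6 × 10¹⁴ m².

Δh = 20.3 mm

Per unit area: Q = 130×10²¹ / (3.6×10¹⁴) ≈ 3.611×10⁸ J/m²
Δh = αQ/(ρcₚ) = 2.3×10⁻⁴ × 3.611×10⁸ / (1026 × 3990) ≈ 0.020288 m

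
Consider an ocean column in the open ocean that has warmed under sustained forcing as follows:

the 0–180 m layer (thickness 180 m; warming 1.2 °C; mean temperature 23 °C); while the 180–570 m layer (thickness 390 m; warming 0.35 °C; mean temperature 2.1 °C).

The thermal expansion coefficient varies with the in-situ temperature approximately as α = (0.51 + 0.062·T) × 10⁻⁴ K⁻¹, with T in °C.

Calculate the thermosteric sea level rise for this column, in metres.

Δh = 0.0506 m

Layer 1: α = (0.51 + 0.062×23)×10⁻⁴ = 1.936×10⁻⁴ K⁻¹
Layer 2: α = (0.51 + 0.062×2.1)×10⁻⁴ = 0.6402×10⁻⁴ K⁻¹
1.936×10⁻⁴ × 180 × 1.2 = 0.0418176 m
180–570 m: 0.6402×10⁻⁴ × 390 × 0.35 = 0.00873873 m
Δh = 0.0418176 + 0.00873873 = 0.05055633 m ≈ 0.0506 m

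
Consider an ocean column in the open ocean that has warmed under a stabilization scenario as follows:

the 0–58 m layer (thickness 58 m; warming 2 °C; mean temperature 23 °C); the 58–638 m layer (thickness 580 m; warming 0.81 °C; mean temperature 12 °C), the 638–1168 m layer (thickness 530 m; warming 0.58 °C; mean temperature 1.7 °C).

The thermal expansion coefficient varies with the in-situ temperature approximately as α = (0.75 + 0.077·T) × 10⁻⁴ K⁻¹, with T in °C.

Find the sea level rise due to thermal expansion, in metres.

Layer 1: α = (0.75 + 0.077×23)×10⁻⁴ = 2.521×10⁻⁴ K⁻¹
Layer 2: α = (0.75 + 0.077×12)×10⁻⁴ = 1.674×10⁻⁴ K⁻¹
Layer 3: α = (0.75 + 0.077×1.7)×10⁻⁴ = 0.8809×10⁻⁴ K⁻¹
Layer 1: 2.521×10⁻⁴ × 2 × 58 = 0.0292436 m
Layer 2: 580 × 0.81 × 1.674×10⁻⁴ = 0.07864452 m
0.8809×10⁻⁴ × 530 × 0.58 = 0.027078866 m
Δh = 0.0292436 + 0.07864452 + 0.027078866 = 0.134966986 m ≈ 0.13 m

Δh = 0.13 m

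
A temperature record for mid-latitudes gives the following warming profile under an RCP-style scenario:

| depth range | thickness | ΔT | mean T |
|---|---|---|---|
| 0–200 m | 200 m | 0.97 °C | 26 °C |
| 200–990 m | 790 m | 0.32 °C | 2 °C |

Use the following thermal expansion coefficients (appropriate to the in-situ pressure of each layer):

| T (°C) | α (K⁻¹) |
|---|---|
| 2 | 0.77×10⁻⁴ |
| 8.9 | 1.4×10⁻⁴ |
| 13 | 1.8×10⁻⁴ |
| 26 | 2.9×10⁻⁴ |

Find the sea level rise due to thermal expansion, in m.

Layer 1 at 26 °C → α = 2.9×10⁻⁴ K⁻¹
Layer 2 at 2 °C → α = 0.77×10⁻⁴ K⁻¹
0–200 m: 200 × 0.97 × 2.9×10⁻⁴ = 0.05626 m
200–990 m: 0.77×10⁻⁴ × 790 × 0.32 = 0.0194656 m
Δh = 0.05626 + 0.0194656 = 0.0757256 m ≈ 0.076 m

0.076 m of thermosteric rise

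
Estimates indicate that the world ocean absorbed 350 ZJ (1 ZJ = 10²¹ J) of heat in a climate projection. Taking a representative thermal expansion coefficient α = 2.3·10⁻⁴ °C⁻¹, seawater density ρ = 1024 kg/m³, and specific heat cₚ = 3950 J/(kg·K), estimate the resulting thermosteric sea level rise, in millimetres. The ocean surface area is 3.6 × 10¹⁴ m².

Per unit area: Q = 350×10²¹ / (3.6×10¹⁴) ≈ 9.722×10⁸ J/m²
Δh = αQ/(ρcₚ) = 2.3×10⁻⁴ × 9.722×10⁸ / (1024 × 3950) ≈ 0.055282 m

about 55 mm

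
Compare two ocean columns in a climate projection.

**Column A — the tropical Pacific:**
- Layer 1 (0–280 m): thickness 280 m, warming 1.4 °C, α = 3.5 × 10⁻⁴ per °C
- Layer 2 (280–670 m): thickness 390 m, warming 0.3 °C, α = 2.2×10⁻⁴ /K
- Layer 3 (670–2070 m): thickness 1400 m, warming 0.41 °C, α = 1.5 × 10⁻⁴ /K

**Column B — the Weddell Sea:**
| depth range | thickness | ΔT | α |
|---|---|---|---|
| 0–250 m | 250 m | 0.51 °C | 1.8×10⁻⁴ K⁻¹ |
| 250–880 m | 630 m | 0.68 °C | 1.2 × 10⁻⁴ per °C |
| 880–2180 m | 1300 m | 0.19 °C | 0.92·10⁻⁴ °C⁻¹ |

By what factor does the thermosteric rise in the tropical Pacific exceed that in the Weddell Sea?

A 1.4 × 280 × 3.5×10⁻⁴ = 0.13720 m
A Layer 2: 390 × 0.3 × 2.2×10⁻⁴ = 0.02574 m
A 670–2070 m: 1.5×10⁻⁴ × 1400 × 0.41 = 0.08610 m
A total: 0.24904 m
B Layer 1: 1.8×10⁻⁴ × 0.51 × 250 = 0.02295 m
B 0.68 × 630 × 1.2×10⁻⁴ = 0.051408 m
B 880–2180 m: 1300 × 0.92×10⁻⁴ × 0.19 = 0.022724 m
B total: 0.097082 m
Ratio: 0.24904 / 0.097082 ≈ 2.565

a factor of 2.6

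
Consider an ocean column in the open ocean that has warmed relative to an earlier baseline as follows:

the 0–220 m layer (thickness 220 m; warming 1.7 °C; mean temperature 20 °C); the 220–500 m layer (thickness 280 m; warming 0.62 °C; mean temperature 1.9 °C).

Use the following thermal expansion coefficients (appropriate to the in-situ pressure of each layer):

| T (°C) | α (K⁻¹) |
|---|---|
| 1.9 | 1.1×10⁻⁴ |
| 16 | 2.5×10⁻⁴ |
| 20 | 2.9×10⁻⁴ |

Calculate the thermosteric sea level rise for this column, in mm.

Layer 1 at 20 °C → α = 2.9×10⁻⁴ K⁻¹
Layer 2 at 1.9 °C → α = 1.1×10⁻⁴ K⁻¹
2.9×10⁻⁴ × 1.7 × 220 = 0.10846 m
1.1×10⁻⁴ × 0.62 × 280 = 0.019096 m
Δh = 0.10846 + 0.019096 = 0.127556 m

about 128 mm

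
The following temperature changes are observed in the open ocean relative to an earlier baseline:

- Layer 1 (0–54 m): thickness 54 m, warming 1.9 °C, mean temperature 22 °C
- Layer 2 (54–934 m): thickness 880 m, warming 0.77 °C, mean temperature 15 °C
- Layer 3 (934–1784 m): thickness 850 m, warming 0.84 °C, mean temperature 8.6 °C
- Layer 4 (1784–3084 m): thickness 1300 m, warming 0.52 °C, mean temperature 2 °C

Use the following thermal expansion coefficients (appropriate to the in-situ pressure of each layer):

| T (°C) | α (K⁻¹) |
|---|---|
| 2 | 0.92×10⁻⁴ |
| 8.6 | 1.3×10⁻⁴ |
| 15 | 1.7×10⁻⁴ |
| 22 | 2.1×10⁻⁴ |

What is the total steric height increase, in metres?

Layer 1 at 22 °C → α = 2.1×10⁻⁴ K⁻¹
Layer 2 at 15 °C → α = 1.7×10⁻⁴ K⁻¹
Layer 3 at 8.6 °C → α = 1.3×10⁻⁴ K⁻¹
Layer 4 at 2 °C → α = 0.92×10⁻⁴ K⁻¹
0–54 m: 54 × 1.9 × 2.1×10⁻⁴ = 0.021546 m
Layer 2: 1.7×10⁻⁴ × 0.77 × 880 = 0.115192 m
934–1784 m: 850 × 0.84 × 1.3×10⁻⁴ = 0.09282 m
1784–3084 m: 1300 × 0.52 × 0.92×10⁻⁴ = 0.062192 m
Δh = 0.021546 + 0.115192 + 0.09282 + 0.062192 = 0.29175 m

Δh ≈ 0.292 m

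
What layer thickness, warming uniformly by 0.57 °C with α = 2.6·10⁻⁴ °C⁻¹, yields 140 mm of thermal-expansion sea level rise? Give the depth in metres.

940 m

H = Δh/(αΔT) = 0.14 / (2.6×10⁻⁴ × 0.57) ≈ 944.7 m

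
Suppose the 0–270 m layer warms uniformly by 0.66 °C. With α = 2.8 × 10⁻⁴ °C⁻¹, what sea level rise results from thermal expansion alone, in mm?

50 mm of thermosteric rise

Δh = αΔT·H = 2.8×10⁻⁴ × 0.66 × 270 = 0.049896 m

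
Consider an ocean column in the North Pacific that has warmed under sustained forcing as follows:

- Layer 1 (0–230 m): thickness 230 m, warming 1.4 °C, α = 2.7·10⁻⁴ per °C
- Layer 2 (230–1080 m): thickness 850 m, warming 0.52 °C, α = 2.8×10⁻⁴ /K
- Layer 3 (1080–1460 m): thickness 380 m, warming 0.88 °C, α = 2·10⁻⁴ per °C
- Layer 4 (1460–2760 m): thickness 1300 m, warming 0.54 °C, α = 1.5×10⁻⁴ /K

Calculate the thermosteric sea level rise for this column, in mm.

230 × 1.4 × 2.7×10⁻⁴ = 0.08694 m
230–1080 m: 0.52 × 850 × 2.8×10⁻⁴ = 0.12376 m
1080–1460 m: 2×10⁻⁴ × 0.88 × 380 = 0.06688 m
1460–2760 m: 1300 × 1.5×10⁻⁴ × 0.54 = 0.10530 m
Δh = 0.08694 + 0.12376 + 0.06688 + 0.10530 = 0.38288 m ≈ 380 mm

about 380 mm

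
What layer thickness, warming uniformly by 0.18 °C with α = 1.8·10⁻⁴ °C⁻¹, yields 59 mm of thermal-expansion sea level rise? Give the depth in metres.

about 1820 m

H = Δh/(αΔT) = 0.059 / (1.8×10⁻⁴ × 0.18) ≈ 1821 m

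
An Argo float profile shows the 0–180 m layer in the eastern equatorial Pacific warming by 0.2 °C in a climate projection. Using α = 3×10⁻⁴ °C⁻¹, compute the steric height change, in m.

Δh = αΔT·H = 3×10⁻⁴ × 0.2 × 180 = 0.01080 m

0.0108 m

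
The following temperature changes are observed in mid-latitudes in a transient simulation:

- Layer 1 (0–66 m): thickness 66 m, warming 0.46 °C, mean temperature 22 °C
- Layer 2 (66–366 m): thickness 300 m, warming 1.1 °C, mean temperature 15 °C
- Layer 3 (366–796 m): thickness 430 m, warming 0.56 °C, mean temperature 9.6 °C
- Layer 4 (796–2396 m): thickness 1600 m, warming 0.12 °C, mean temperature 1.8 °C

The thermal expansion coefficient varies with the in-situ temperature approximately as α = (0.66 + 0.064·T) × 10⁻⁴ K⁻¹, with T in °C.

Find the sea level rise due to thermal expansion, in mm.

Layer 1: α = (0.66 + 0.064×22)×10⁻⁴ = 2.068×10⁻⁴ K⁻¹
Layer 2: α = (0.66 + 0.064×15)×10⁻⁴ = 1.62×10⁻⁴ K⁻¹
Layer 3: α = (0.66 + 0.064×9.6)×10⁻⁴ = 1.2744×10⁻⁴ K⁻¹
Layer 4: α = (0.66 + 0.064×1.8)×10⁻⁴ = 0.7752×10⁻⁴ K⁻¹
0.46 × 66 × 2.068×10⁻⁴ = 0.006278448 m
66–366 m: 1.1 × 1.62×10⁻⁴ × 300 = 0.05346 m
Layer 3: 0.56 × 1.2744×10⁻⁴ × 430 = 0.030687552 m
Layer 4: 0.7752×10⁻⁴ × 0.12 × 1600 = 0.01488384 m
Δh = 0.006278448 + 0.05346 + 0.030687552 + 0.01488384 = 0.10530984 m ≈ 105 mm

about 105 mm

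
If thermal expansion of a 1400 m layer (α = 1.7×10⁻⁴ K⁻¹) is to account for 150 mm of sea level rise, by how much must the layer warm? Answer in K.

0.630 K

ΔT = Δh/(αH) = 0.15 / (1.7×10⁻⁴ × 1400) ≈ 0.6303 K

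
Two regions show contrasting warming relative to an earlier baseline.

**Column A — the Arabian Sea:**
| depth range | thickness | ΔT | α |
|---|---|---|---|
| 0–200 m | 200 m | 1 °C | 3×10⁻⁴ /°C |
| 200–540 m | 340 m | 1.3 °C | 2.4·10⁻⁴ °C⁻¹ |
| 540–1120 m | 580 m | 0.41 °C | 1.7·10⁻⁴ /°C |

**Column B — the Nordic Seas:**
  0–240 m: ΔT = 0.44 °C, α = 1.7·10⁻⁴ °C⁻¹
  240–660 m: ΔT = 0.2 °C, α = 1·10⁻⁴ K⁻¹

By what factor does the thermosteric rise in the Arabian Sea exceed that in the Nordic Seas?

A 3×10⁻⁴ × 1 × 200 = 0.06000 m
A Layer 2: 2.4×10⁻⁴ × 340 × 1.3 = 0.10608 m
A 540–1120 m: 580 × 1.7×10⁻⁴ × 0.41 = 0.040426 m
A total: 0.206506 m
B Layer 1: 1.7×10⁻⁴ × 240 × 0.44 = 0.017952 m
B Layer 2: 1×10⁻⁴ × 420 × 0.2 = 0.00840 m
B total: 0.026352 m
Ratio: 0.206506 / 0.026352 ≈ 7.836

7.84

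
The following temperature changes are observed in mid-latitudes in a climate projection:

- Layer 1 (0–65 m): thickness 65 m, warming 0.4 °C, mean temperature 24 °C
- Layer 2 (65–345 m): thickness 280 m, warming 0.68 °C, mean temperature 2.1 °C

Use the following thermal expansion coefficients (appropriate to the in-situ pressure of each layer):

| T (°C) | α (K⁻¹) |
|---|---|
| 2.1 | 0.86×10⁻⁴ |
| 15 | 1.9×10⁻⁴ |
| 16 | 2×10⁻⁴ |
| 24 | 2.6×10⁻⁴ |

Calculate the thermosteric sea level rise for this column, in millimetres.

23.1 mm

Layer 1 at 24 °C → α = 2.6×10⁻⁴ K⁻¹
Layer 2 at 2.1 °C → α = 0.86×10⁻⁴ K⁻¹
0–65 m: 0.4 × 65 × 2.6×10⁻⁴ = 0.00676 m
Layer 2: 0.86×10⁻⁴ × 280 × 0.68 = 0.0163744 m
Δh = 0.00676 + 0.0163744 = 0.0231344 m ≈ 23.1 mm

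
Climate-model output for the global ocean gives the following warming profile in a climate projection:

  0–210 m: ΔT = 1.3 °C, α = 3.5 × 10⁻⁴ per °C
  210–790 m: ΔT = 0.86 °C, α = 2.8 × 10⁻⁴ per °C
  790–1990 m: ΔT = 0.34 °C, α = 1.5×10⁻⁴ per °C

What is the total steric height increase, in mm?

1.3 × 210 × 3.5×10⁻⁴ = 0.09555 m
0.86 × 2.8×10⁻⁴ × 580 = 0.139664 m
Layer 3: 1200 × 1.5×10⁻⁴ × 0.34 = 0.06120 m
Δh = 0.09555 + 0.139664 + 0.06120 = 0.296414 m

296 mm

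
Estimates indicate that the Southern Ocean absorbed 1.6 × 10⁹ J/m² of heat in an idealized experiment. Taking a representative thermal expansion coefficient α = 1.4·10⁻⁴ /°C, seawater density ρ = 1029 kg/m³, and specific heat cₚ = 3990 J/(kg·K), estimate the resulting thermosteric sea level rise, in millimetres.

about 55 mm

Δh = αQ/(ρcₚ) = 1.4×10⁻⁴ × 1.6×10⁹ / (1029 × 3990) ≈ 0.054558 m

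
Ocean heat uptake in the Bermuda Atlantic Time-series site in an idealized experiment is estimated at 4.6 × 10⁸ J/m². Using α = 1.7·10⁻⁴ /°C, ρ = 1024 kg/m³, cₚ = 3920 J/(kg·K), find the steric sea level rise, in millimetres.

Δh = αQ/(ρcₚ) = 1.7×10⁻⁴ × 4.6×10⁸ / (1024 × 3920) ≈ 0.019481 m

Δh ≈ 19 mm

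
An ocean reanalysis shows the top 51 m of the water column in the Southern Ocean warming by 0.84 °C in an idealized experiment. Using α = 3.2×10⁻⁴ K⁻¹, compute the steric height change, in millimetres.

Δh = αΔT·H = 3.2×10⁻⁴ × 0.84 × 51 = 0.0137088 m

Δh = 13.7 mm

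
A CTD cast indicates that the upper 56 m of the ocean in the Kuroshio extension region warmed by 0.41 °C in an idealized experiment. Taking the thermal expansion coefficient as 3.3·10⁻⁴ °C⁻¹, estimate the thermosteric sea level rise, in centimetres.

Δh = αΔT·H = 3.3×10⁻⁴ × 0.41 × 56 = 0.0075768 m

Δh ≈ 0.758 cm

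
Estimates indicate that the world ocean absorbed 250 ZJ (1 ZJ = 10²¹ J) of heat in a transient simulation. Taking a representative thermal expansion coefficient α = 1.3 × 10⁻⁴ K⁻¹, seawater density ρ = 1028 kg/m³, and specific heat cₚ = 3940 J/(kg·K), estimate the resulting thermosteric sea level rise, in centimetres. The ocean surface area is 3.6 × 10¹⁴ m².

Δh ≈ 2.23 cm

Per unit area: Q = 250×10²¹ / (3.6×10¹⁴) ≈ 6.944×10⁸ J/m²
Δh = αQ/(ρcₚ) = 1.3×10⁻⁴ × 6.944×10⁸ / (1028 × 3940) ≈ 0.022288 m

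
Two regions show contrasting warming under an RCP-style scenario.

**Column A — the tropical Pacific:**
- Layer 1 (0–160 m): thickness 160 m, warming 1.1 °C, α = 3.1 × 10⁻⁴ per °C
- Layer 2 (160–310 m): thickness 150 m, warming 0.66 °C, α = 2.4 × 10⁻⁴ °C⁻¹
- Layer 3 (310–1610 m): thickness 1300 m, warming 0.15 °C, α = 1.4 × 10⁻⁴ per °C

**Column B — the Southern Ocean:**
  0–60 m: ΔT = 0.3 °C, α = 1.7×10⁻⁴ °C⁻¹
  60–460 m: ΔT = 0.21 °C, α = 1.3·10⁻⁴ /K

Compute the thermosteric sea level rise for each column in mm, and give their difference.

A Layer 1: 1.1 × 3.1×10⁻⁴ × 160 = 0.05456 m
A 160–310 m: 0.66 × 2.4×10⁻⁴ × 150 = 0.02376 m
A 310–1610 m: 0.15 × 1.4×10⁻⁴ × 1300 = 0.02730 m
A total: 0.10562 m
B Layer 1: 1.7×10⁻⁴ × 60 × 0.3 = 0.00306 m
B Layer 2: 1.3×10⁻⁴ × 400 × 0.21 = 0.01092 m
B total: 0.01398 m
Difference: 0.10562 − 0.01398 = 0.09164 m

Δh_A ≈ 110 mm, Δh_B ≈ 14 mm; difference ≈ 92 mm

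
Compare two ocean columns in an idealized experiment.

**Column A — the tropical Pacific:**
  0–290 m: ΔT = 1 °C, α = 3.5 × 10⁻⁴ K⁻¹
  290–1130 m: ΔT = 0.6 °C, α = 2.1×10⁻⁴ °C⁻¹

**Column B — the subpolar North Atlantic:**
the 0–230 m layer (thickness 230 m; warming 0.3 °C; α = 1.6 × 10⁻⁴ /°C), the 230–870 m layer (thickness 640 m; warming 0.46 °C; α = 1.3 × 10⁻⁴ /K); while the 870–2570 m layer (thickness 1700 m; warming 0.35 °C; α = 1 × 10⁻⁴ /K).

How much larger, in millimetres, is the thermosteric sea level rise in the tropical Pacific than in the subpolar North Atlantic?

A 290 × 1 × 3.5×10⁻⁴ = 0.10150 m
A Layer 2: 2.1×10⁻⁴ × 840 × 0.6 = 0.10584 m
A total: 0.20734 m
B Layer 1: 1.6×10⁻⁴ × 0.3 × 230 = 0.01104 m
B 0.46 × 1.3×10⁻⁴ × 640 = 0.038272 m
B 870–2570 m: 0.35 × 1700 × 1×10⁻⁴ = 0.05950 m
B total: 0.108812 m
Difference: 0.20734 − 0.108812 = 0.098528 m

99 mm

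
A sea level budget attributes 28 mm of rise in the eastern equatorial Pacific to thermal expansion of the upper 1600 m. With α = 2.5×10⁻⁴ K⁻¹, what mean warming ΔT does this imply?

about 0.0700 °C

ΔT = Δh/(αH) = 0.028 / (2.5×10⁻⁴ × 1600) = 0.07000 °C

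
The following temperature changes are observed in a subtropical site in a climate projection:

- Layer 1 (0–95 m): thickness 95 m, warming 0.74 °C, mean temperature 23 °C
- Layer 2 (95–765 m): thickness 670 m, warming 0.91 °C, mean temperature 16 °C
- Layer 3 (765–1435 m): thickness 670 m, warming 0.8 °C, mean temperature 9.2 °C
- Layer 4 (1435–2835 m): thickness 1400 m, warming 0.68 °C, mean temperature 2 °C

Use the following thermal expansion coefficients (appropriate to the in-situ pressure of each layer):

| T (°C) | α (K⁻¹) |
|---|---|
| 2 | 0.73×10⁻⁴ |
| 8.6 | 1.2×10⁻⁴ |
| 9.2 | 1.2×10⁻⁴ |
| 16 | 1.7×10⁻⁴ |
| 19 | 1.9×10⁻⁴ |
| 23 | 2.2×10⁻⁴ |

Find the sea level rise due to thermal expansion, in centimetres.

Layer 1 at 23 °C → α = 2.2×10⁻⁴ K⁻¹
Layer 2 at 16 °C → α = 1.7×10⁻⁴ K⁻¹
Layer 3 at 9.2 °C → α = 1.2×10⁻⁴ K⁻¹
Layer 4 at 2 °C → α = 0.73×10⁻⁴ K⁻¹
0–95 m: 0.74 × 95 × 2.2×10⁻⁴ = 0.015466 m
Layer 2: 670 × 1.7×10⁻⁴ × 0.91 = 0.103649 m
765–1435 m: 0.8 × 670 × 1.2×10⁻⁴ = 0.06432 m
1435–2835 m: 0.68 × 1400 × 0.73×10⁻⁴ = 0.069496 m
Δh = 0.015466 + 0.103649 + 0.06432 + 0.069496 = 0.252931 m ≈ 25 cm

25 cm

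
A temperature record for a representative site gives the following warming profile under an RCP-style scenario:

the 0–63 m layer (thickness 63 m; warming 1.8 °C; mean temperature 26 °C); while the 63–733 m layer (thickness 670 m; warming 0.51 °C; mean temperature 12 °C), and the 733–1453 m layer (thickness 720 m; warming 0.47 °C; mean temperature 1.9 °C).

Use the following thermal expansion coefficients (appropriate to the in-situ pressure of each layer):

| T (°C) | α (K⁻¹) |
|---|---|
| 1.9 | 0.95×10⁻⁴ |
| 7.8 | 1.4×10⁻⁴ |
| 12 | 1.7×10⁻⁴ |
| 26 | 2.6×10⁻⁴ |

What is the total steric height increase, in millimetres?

about 120 mm

Layer 1 at 26 °C → α = 2.6×10⁻⁴ K⁻¹
Layer 2 at 12 °C → α = 1.7×10⁻⁴ K⁻¹
Layer 3 at 1.9 °C → α = 0.95×10⁻⁴ K⁻¹
Layer 1: 63 × 2.6×10⁻⁴ × 1.8 = 0.029484 m
63–733 m: 0.51 × 1.7×10⁻⁴ × 670 = 0.058089 m
Layer 3: 720 × 0.95×10⁻⁴ × 0.47 = 0.032148 m
Δh = 0.029484 + 0.058089 + 0.032148 = 0.119721 m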